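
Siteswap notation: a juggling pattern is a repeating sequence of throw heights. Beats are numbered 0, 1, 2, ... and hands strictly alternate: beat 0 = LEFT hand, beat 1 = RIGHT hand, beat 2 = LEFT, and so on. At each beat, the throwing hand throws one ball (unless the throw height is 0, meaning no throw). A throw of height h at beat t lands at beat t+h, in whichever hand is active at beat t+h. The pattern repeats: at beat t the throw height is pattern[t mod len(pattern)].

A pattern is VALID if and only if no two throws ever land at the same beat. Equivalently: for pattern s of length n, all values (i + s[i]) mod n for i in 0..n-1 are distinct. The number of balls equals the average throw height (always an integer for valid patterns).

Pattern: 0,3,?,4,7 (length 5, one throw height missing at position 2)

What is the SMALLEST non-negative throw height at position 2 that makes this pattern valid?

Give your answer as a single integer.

Answer: 1

Derivation:
i=0: (0 + 0) mod 5 = 0
i=1: (1 + 3) mod 5 = 4
i=2: s[i]=? (unknown)
i=3: (3 + 4) mod 5 = 2
i=4: (4 + 7) mod 5 = 1
Known residues: [0, 1, 2, 4]; need a permutation of 0..4, so missing residue r = 3
Need (2 + s) mod 5 = 3; smallest s = (3 - 2) mod 5 = 1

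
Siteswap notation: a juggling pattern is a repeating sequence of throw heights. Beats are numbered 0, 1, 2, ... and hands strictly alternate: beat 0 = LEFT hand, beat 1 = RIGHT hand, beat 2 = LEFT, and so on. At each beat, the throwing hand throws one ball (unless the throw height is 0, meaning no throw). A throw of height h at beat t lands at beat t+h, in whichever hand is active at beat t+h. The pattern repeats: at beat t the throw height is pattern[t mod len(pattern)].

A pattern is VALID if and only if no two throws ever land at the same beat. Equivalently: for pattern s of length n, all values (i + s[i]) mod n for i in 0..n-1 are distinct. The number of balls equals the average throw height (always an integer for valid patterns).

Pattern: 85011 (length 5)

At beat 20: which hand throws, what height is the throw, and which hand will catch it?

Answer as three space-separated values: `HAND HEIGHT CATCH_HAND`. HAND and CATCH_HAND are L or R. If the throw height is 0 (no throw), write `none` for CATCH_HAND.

Beat 20: 20 mod 2 = 0, so hand = L
Throw height = pattern[20 mod 5] = pattern[0] = 8
Lands at beat 20+8=28, 28 mod 2 = 0, so catch hand = L

Answer: L 8 L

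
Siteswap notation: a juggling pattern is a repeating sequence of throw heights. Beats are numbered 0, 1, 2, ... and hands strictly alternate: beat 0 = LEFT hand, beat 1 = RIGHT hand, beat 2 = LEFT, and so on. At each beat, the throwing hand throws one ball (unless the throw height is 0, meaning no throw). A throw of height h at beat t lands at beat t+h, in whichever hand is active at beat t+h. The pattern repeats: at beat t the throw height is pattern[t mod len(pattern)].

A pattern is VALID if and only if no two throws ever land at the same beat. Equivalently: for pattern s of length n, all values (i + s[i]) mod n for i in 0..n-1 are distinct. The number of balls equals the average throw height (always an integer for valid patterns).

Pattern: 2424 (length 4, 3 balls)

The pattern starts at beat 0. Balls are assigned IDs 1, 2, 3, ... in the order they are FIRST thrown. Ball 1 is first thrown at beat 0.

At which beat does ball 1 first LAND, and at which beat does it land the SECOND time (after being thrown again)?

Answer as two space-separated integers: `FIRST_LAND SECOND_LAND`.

Beat 0 (L): throw ball1 h=2 -> lands@2:L; in-air after throw: [b1@2:L]
Beat 1 (R): throw ball2 h=4 -> lands@5:R; in-air after throw: [b1@2:L b2@5:R]
Beat 2 (L): throw ball1 h=2 -> lands@4:L; in-air after throw: [b1@4:L b2@5:R]
Beat 3 (R): throw ball3 h=4 -> lands@7:R; in-air after throw: [b1@4:L b2@5:R b3@7:R]
Beat 4 (L): throw ball1 h=2 -> lands@6:L; in-air after throw: [b2@5:R b1@6:L b3@7:R]
Ball 1: thrown@0 h=2 -> first land @2; rethrown@2 h=2 -> second land @4

Answer: 2 4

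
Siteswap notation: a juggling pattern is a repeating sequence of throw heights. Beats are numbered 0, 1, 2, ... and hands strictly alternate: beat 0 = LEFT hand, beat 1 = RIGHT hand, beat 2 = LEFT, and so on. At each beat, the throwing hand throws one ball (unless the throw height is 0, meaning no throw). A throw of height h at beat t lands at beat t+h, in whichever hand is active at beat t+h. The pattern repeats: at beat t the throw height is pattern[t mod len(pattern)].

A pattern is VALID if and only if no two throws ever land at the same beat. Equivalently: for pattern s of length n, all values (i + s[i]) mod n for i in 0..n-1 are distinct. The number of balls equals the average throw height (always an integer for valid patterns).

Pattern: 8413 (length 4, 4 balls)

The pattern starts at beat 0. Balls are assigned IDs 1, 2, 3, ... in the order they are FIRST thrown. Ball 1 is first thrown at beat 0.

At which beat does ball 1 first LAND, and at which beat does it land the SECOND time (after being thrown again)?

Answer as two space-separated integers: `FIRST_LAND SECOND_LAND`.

Answer: 8 16

Derivation:
Beat 0 (L): throw ball1 h=8 -> lands@8:L; in-air after throw: [b1@8:L]
Beat 1 (R): throw ball2 h=4 -> lands@5:R; in-air after throw: [b2@5:R b1@8:L]
Beat 2 (L): throw ball3 h=1 -> lands@3:R; in-air after throw: [b3@3:R b2@5:R b1@8:L]
Beat 3 (R): throw ball3 h=3 -> lands@6:L; in-air after throw: [b2@5:R b3@6:L b1@8:L]
Beat 4 (L): throw ball4 h=8 -> lands@12:L; in-air after throw: [b2@5:R b3@6:L b1@8:L b4@12:L]
Beat 5 (R): throw ball2 h=4 -> lands@9:R; in-air after throw: [b3@6:L b1@8:L b2@9:R b4@12:L]
Beat 6 (L): throw ball3 h=1 -> lands@7:R; in-air after throw: [b3@7:R b1@8:L b2@9:R b4@12:L]
Beat 7 (R): throw ball3 h=3 -> lands@10:L; in-air after throw: [b1@8:L b2@9:R b3@10:L b4@12:L]
Beat 8 (L): throw ball1 h=8 -> lands@16:L; in-air after throw: [b2@9:R b3@10:L b4@12:L b1@16:L]
Beat 9 (R): throw ball2 h=4 -> lands@13:R; in-air after throw: [b3@10:L b4@12:L b2@13:R b1@16:L]
Beat 10 (L): throw ball3 h=1 -> lands@11:R; in-air after throw: [b3@11:R b4@12:L b2@13:R b1@16:L]
Beat 11 (R): throw ball3 h=3 -> lands@14:L; in-air after throw: [b4@12:L b2@13:R b3@14:L b1@16:L]
Beat 12 (L): throw ball4 h=8 -> lands@20:L; in-air after throw: [b2@13:R b3@14:L b1@16:L b4@20:L]
Ball 1: thrown@0 h=8 -> first land @8; rethrown@8 h=8 -> second land @16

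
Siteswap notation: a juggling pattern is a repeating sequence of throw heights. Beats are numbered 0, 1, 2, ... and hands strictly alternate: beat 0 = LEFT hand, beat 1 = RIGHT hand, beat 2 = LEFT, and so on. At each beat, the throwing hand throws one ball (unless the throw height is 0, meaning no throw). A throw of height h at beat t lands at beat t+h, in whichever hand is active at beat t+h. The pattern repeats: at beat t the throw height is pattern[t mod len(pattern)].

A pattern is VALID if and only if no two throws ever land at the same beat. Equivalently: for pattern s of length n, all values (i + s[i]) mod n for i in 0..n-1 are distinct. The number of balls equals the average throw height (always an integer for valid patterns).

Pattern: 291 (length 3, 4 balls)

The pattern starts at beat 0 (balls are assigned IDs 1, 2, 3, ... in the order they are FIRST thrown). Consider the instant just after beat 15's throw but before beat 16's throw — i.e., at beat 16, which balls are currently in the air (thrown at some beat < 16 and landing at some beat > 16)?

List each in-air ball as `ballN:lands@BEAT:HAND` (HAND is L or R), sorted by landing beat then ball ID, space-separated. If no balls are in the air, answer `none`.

Answer: ball1:lands@17:R ball2:lands@19:R ball3:lands@22:L

Derivation:
Beat 0 (L): throw ball1 h=2 -> lands@2:L; in-air after throw: [b1@2:L]
Beat 1 (R): throw ball2 h=9 -> lands@10:L; in-air after throw: [b1@2:L b2@10:L]
Beat 2 (L): throw ball1 h=1 -> lands@3:R; in-air after throw: [b1@3:R b2@10:L]
Beat 3 (R): throw ball1 h=2 -> lands@5:R; in-air after throw: [b1@5:R b2@10:L]
Beat 4 (L): throw ball3 h=9 -> lands@13:R; in-air after throw: [b1@5:R b2@10:L b3@13:R]
Beat 5 (R): throw ball1 h=1 -> lands@6:L; in-air after throw: [b1@6:L b2@10:L b3@13:R]
Beat 6 (L): throw ball1 h=2 -> lands@8:L; in-air after throw: [b1@8:L b2@10:L b3@13:R]
Beat 7 (R): throw ball4 h=9 -> lands@16:L; in-air after throw: [b1@8:L b2@10:L b3@13:R b4@16:L]
Beat 8 (L): throw ball1 h=1 -> lands@9:R; in-air after throw: [b1@9:R b2@10:L b3@13:R b4@16:L]
Beat 9 (R): throw ball1 h=2 -> lands@11:R; in-air after throw: [b2@10:L b1@11:R b3@13:R b4@16:L]
Beat 10 (L): throw ball2 h=9 -> lands@19:R; in-air after throw: [b1@11:R b3@13:R b4@16:L b2@19:R]
Beat 11 (R): throw ball1 h=1 -> lands@12:L; in-air after throw: [b1@12:L b3@13:R b4@16:L b2@19:R]
Beat 12 (L): throw ball1 h=2 -> lands@14:L; in-air after throw: [b3@13:R b1@14:L b4@16:L b2@19:R]
Beat 13 (R): throw ball3 h=9 -> lands@22:L; in-air after throw: [b1@14:L b4@16:L b2@19:R b3@22:L]
Beat 14 (L): throw ball1 h=1 -> lands@15:R; in-air after throw: [b1@15:R b4@16:L b2@19:R b3@22:L]
Beat 15 (R): throw ball1 h=2 -> lands@17:R; in-air after throw: [b4@16:L b1@17:R b2@19:R b3@22:L]
Beat 16 (L): throw ball4 h=9 -> lands@25:R; in-air after throw: [b1@17:R b2@19:R b3@22:L b4@25:R]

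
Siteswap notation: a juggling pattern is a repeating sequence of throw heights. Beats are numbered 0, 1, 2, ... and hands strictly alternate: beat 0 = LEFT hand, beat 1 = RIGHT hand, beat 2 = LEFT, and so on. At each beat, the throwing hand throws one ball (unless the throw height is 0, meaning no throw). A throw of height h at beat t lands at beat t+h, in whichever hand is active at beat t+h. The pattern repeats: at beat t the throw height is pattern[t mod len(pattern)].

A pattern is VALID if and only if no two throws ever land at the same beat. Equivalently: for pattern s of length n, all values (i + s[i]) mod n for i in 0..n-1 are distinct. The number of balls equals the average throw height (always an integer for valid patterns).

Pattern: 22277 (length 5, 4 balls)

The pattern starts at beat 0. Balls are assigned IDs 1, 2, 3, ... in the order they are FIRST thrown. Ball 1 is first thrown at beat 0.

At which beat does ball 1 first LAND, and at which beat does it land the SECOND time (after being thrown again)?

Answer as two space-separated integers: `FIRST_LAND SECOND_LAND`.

Answer: 2 4

Derivation:
Beat 0 (L): throw ball1 h=2 -> lands@2:L; in-air after throw: [b1@2:L]
Beat 1 (R): throw ball2 h=2 -> lands@3:R; in-air after throw: [b1@2:L b2@3:R]
Beat 2 (L): throw ball1 h=2 -> lands@4:L; in-air after throw: [b2@3:R b1@4:L]
Beat 3 (R): throw ball2 h=7 -> lands@10:L; in-air after throw: [b1@4:L b2@10:L]
Beat 4 (L): throw ball1 h=7 -> lands@11:R; in-air after throw: [b2@10:L b1@11:R]
Ball 1: thrown@0 h=2 -> first land @2; rethrown@2 h=2 -> second land @4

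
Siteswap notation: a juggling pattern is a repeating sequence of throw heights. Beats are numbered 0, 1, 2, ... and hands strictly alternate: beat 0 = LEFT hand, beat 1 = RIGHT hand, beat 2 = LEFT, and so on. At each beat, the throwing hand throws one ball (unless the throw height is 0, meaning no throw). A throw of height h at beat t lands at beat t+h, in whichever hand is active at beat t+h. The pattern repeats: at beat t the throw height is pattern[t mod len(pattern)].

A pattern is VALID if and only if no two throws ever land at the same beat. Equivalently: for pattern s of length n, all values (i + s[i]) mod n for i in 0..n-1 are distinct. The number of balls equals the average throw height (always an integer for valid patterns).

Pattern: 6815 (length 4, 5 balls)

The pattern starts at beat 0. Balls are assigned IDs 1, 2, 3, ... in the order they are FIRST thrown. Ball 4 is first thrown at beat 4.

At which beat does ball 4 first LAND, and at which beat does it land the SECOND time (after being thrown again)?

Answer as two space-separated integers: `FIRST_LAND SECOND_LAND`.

Answer: 10 11

Derivation:
Beat 0 (L): throw ball1 h=6 -> lands@6:L; in-air after throw: [b1@6:L]
Beat 1 (R): throw ball2 h=8 -> lands@9:R; in-air after throw: [b1@6:L b2@9:R]
Beat 2 (L): throw ball3 h=1 -> lands@3:R; in-air after throw: [b3@3:R b1@6:L b2@9:R]
Beat 3 (R): throw ball3 h=5 -> lands@8:L; in-air after throw: [b1@6:L b3@8:L b2@9:R]
Beat 4 (L): throw ball4 h=6 -> lands@10:L; in-air after throw: [b1@6:L b3@8:L b2@9:R b4@10:L]
Beat 5 (R): throw ball5 h=8 -> lands@13:R; in-air after throw: [b1@6:L b3@8:L b2@9:R b4@10:L b5@13:R]
Beat 6 (L): throw ball1 h=1 -> lands@7:R; in-air after throw: [b1@7:R b3@8:L b2@9:R b4@10:L b5@13:R]
Beat 7 (R): throw ball1 h=5 -> lands@12:L; in-air after throw: [b3@8:L b2@9:R b4@10:L b1@12:L b5@13:R]
Beat 8 (L): throw ball3 h=6 -> lands@14:L; in-air after throw: [b2@9:R b4@10:L b1@12:L b5@13:R b3@14:L]
Beat 9 (R): throw ball2 h=8 -> lands@17:R; in-air after throw: [b4@10:L b1@12:L b5@13:R b3@14:L b2@17:R]
Beat 10 (L): throw ball4 h=1 -> lands@11:R; in-air after throw: [b4@11:R b1@12:L b5@13:R b3@14:L b2@17:R]
Beat 11 (R): throw ball4 h=5 -> lands@16:L; in-air after throw: [b1@12:L b5@13:R b3@14:L b4@16:L b2@17:R]
Ball 4: thrown@4 h=6 -> first land @10; rethrown@10 h=1 -> second land @11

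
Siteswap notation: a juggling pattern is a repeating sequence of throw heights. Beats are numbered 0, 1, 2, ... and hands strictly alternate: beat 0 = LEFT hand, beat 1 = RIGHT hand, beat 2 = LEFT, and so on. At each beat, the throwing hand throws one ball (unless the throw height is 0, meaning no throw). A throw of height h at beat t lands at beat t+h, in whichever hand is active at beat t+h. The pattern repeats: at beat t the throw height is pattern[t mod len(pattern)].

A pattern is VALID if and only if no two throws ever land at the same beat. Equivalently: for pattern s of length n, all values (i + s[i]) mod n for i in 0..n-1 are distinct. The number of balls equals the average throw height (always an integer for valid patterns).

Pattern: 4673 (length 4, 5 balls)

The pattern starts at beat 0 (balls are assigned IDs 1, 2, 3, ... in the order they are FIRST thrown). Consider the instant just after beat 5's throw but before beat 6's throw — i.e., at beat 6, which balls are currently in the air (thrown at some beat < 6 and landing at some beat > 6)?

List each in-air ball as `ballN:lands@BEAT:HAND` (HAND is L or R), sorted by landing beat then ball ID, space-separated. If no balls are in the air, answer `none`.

Beat 0 (L): throw ball1 h=4 -> lands@4:L; in-air after throw: [b1@4:L]
Beat 1 (R): throw ball2 h=6 -> lands@7:R; in-air after throw: [b1@4:L b2@7:R]
Beat 2 (L): throw ball3 h=7 -> lands@9:R; in-air after throw: [b1@4:L b2@7:R b3@9:R]
Beat 3 (R): throw ball4 h=3 -> lands@6:L; in-air after throw: [b1@4:L b4@6:L b2@7:R b3@9:R]
Beat 4 (L): throw ball1 h=4 -> lands@8:L; in-air after throw: [b4@6:L b2@7:R b1@8:L b3@9:R]
Beat 5 (R): throw ball5 h=6 -> lands@11:R; in-air after throw: [b4@6:L b2@7:R b1@8:L b3@9:R b5@11:R]
Beat 6 (L): throw ball4 h=7 -> lands@13:R; in-air after throw: [b2@7:R b1@8:L b3@9:R b5@11:R b4@13:R]

Answer: ball2:lands@7:R ball1:lands@8:L ball3:lands@9:R ball5:lands@11:R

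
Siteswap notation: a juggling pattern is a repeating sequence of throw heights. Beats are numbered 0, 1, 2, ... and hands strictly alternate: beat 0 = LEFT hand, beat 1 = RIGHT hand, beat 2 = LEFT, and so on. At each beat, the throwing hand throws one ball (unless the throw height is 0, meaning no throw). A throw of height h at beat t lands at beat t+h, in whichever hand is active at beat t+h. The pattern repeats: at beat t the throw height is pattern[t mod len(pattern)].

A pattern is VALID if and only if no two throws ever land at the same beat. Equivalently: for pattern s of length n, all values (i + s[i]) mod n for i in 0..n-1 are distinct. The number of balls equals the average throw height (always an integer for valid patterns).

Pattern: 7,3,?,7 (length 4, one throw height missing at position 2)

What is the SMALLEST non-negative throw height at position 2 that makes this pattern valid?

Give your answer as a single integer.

i=0: (0 + 7) mod 4 = 3
i=1: (1 + 3) mod 4 = 0
i=2: s[i]=? (unknown)
i=3: (3 + 7) mod 4 = 2
Known residues: [0, 2, 3]; need a permutation of 0..3, so missing residue r = 1
Need (2 + s) mod 4 = 1; smallest s = (1 - 2) mod 4 = 3

Answer: 3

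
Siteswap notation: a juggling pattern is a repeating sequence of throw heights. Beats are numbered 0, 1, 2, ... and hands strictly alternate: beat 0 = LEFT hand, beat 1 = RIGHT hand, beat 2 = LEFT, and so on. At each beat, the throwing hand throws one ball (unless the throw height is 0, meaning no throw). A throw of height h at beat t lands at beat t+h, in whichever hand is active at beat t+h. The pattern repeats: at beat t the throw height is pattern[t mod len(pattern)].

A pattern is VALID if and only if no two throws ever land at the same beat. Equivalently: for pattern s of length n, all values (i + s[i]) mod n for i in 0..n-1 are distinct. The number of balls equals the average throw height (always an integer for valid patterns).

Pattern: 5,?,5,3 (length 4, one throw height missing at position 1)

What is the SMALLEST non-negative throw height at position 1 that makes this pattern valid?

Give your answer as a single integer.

i=0: (0 + 5) mod 4 = 1
i=1: s[i]=? (unknown)
i=2: (2 + 5) mod 4 = 3
i=3: (3 + 3) mod 4 = 2
Known residues: [1, 2, 3]; need a permutation of 0..3, so missing residue r = 0
Need (1 + s) mod 4 = 0; smallest s = (0 - 1) mod 4 = 3

Answer: 3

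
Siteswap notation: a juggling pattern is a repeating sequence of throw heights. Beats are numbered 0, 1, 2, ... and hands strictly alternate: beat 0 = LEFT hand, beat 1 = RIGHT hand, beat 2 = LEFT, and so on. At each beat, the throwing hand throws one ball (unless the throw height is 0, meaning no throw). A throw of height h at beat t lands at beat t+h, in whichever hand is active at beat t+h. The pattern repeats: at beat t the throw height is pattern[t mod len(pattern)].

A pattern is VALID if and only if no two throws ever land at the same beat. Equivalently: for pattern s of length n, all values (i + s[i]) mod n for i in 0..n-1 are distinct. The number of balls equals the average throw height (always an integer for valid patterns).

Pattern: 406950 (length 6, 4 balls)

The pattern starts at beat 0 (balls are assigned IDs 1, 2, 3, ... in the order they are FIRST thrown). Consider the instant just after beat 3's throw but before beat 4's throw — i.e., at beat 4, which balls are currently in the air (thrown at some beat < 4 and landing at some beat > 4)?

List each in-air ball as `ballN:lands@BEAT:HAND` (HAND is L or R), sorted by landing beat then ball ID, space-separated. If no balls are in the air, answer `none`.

Beat 0 (L): throw ball1 h=4 -> lands@4:L; in-air after throw: [b1@4:L]
Beat 2 (L): throw ball2 h=6 -> lands@8:L; in-air after throw: [b1@4:L b2@8:L]
Beat 3 (R): throw ball3 h=9 -> lands@12:L; in-air after throw: [b1@4:L b2@8:L b3@12:L]
Beat 4 (L): throw ball1 h=5 -> lands@9:R; in-air after throw: [b2@8:L b1@9:R b3@12:L]

Answer: ball2:lands@8:L ball3:lands@12:L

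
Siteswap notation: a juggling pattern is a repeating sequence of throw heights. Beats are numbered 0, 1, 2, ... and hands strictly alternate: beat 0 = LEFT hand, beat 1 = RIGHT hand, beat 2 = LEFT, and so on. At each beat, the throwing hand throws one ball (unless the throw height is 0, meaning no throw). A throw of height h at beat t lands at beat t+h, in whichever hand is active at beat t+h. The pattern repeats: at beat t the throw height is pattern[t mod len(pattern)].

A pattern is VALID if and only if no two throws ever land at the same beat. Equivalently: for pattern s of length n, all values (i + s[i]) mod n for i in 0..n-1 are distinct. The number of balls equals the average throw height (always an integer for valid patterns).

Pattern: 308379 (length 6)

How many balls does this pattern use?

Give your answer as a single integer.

Answer: 5

Derivation:
Pattern = [3, 0, 8, 3, 7, 9], length n = 6
  position 0: throw height = 3, running sum = 3
  position 1: throw height = 0, running sum = 3
  position 2: throw height = 8, running sum = 11
  position 3: throw height = 3, running sum = 14
  position 4: throw height = 7, running sum = 21
  position 5: throw height = 9, running sum = 30
Total sum = 30; balls = sum / n = 30 / 6 = 5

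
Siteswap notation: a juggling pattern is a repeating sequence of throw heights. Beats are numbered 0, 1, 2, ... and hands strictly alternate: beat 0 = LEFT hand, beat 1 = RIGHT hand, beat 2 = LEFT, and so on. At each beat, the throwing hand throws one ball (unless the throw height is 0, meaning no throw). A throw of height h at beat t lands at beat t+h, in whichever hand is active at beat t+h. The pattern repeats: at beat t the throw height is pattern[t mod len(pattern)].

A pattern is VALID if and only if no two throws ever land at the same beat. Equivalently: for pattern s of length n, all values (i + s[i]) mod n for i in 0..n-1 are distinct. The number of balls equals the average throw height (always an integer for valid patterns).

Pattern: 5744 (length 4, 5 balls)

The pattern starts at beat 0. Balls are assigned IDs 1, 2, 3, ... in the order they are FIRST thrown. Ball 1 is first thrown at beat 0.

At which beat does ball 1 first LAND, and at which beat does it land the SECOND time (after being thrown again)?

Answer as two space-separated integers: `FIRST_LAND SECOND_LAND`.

Answer: 5 12

Derivation:
Beat 0 (L): throw ball1 h=5 -> lands@5:R; in-air after throw: [b1@5:R]
Beat 1 (R): throw ball2 h=7 -> lands@8:L; in-air after throw: [b1@5:R b2@8:L]
Beat 2 (L): throw ball3 h=4 -> lands@6:L; in-air after throw: [b1@5:R b3@6:L b2@8:L]
Beat 3 (R): throw ball4 h=4 -> lands@7:R; in-air after throw: [b1@5:R b3@6:L b4@7:R b2@8:L]
Beat 4 (L): throw ball5 h=5 -> lands@9:R; in-air after throw: [b1@5:R b3@6:L b4@7:R b2@8:L b5@9:R]
Beat 5 (R): throw ball1 h=7 -> lands@12:L; in-air after throw: [b3@6:L b4@7:R b2@8:L b5@9:R b1@12:L]
Beat 6 (L): throw ball3 h=4 -> lands@10:L; in-air after throw: [b4@7:R b2@8:L b5@9:R b3@10:L b1@12:L]
Beat 7 (R): throw ball4 h=4 -> lands@11:R; in-air after throw: [b2@8:L b5@9:R b3@10:L b4@11:R b1@12:L]
Beat 8 (L): throw ball2 h=5 -> lands@13:R; in-air after throw: [b5@9:R b3@10:L b4@11:R b1@12:L b2@13:R]
Beat 9 (R): throw ball5 h=7 -> lands@16:L; in-air after throw: [b3@10:L b4@11:R b1@12:L b2@13:R b5@16:L]
Beat 10 (L): throw ball3 h=4 -> lands@14:L; in-air after throw: [b4@11:R b1@12:L b2@13:R b3@14:L b5@16:L]
Beat 11 (R): throw ball4 h=4 -> lands@15:R; in-air after throw: [b1@12:L b2@13:R b3@14:L b4@15:R b5@16:L]
Beat 12 (L): throw ball1 h=5 -> lands@17:R; in-air after throw: [b2@13:R b3@14:L b4@15:R b5@16:L b1@17:R]
Ball 1: thrown@0 h=5 -> first land @5; rethrown@5 h=7 -> second land @12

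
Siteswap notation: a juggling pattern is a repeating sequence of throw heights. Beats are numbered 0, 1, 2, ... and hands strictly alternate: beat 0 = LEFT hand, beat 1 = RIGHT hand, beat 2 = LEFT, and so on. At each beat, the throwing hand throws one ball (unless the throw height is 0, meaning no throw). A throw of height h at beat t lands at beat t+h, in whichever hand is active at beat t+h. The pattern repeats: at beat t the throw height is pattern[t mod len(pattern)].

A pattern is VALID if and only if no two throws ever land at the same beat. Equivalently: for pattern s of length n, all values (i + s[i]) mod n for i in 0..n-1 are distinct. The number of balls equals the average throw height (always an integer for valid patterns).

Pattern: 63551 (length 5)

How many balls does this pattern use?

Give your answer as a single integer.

Answer: 4

Derivation:
Pattern = [6, 3, 5, 5, 1], length n = 5
  position 0: throw height = 6, running sum = 6
  position 1: throw height = 3, running sum = 9
  position 2: throw height = 5, running sum = 14
  position 3: throw height = 5, running sum = 19
  position 4: throw height = 1, running sum = 20
Total sum = 20; balls = sum / n = 20 / 5 = 4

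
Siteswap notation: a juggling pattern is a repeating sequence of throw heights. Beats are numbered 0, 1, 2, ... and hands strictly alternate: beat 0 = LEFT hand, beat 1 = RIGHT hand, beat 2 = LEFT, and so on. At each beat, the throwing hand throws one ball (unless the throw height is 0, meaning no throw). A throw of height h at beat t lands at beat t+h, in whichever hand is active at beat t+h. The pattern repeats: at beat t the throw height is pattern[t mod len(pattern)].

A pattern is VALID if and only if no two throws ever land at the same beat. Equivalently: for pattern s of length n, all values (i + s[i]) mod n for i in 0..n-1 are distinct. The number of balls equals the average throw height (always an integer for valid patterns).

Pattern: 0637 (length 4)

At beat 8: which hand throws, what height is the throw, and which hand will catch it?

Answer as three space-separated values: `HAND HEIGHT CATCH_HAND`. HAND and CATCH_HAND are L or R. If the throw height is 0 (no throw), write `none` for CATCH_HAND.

Beat 8: 8 mod 2 = 0, so hand = L
Throw height = pattern[8 mod 4] = pattern[0] = 0

Answer: L 0 none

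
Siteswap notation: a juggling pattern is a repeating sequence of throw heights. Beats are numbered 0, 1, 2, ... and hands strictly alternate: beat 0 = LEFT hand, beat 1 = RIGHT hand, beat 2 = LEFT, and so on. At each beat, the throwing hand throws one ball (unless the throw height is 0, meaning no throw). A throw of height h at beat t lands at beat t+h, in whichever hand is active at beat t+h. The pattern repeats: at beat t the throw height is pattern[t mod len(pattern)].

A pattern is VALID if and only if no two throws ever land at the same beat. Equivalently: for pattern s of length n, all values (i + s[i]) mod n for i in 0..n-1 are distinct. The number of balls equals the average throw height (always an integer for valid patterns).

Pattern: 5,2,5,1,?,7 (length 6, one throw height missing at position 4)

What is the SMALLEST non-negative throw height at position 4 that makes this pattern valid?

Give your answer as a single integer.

Answer: 4

Derivation:
i=0: (0 + 5) mod 6 = 5
i=1: (1 + 2) mod 6 = 3
i=2: (2 + 5) mod 6 = 1
i=3: (3 + 1) mod 6 = 4
i=4: s[i]=? (unknown)
i=5: (5 + 7) mod 6 = 0
Known residues: [0, 1, 3, 4, 5]; need a permutation of 0..5, so missing residue r = 2
Need (4 + s) mod 6 = 2; smallest s = (2 - 4) mod 6 = 4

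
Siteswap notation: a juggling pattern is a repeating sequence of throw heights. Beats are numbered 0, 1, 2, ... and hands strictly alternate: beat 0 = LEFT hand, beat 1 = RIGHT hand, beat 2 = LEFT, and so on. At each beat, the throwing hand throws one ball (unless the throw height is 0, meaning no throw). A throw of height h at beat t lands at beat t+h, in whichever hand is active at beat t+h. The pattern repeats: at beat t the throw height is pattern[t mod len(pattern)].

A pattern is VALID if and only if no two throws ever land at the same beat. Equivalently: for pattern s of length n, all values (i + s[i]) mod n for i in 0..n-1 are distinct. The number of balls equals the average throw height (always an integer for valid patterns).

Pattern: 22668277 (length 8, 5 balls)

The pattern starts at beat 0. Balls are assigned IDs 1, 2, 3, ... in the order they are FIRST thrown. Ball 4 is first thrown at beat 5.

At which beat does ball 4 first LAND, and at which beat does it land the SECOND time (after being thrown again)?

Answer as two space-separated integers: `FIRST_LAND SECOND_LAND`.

Beat 0 (L): throw ball1 h=2 -> lands@2:L; in-air after throw: [b1@2:L]
Beat 1 (R): throw ball2 h=2 -> lands@3:R; in-air after throw: [b1@2:L b2@3:R]
Beat 2 (L): throw ball1 h=6 -> lands@8:L; in-air after throw: [b2@3:R b1@8:L]
Beat 3 (R): throw ball2 h=6 -> lands@9:R; in-air after throw: [b1@8:L b2@9:R]
Beat 4 (L): throw ball3 h=8 -> lands@12:L; in-air after throw: [b1@8:L b2@9:R b3@12:L]
Beat 5 (R): throw ball4 h=2 -> lands@7:R; in-air after throw: [b4@7:R b1@8:L b2@9:R b3@12:L]
Beat 6 (L): throw ball5 h=7 -> lands@13:R; in-air after throw: [b4@7:R b1@8:L b2@9:R b3@12:L b5@13:R]
Beat 7 (R): throw ball4 h=7 -> lands@14:L; in-air after throw: [b1@8:L b2@9:R b3@12:L b5@13:R b4@14:L]
Beat 8 (L): throw ball1 h=2 -> lands@10:L; in-air after throw: [b2@9:R b1@10:L b3@12:L b5@13:R b4@14:L]
Beat 9 (R): throw ball2 h=2 -> lands@11:R; in-air after throw: [b1@10:L b2@11:R b3@12:L b5@13:R b4@14:L]
Beat 10 (L): throw ball1 h=6 -> lands@16:L; in-air after throw: [b2@11:R b3@12:L b5@13:R b4@14:L b1@16:L]
Beat 11 (R): throw ball2 h=6 -> lands@17:R; in-air after throw: [b3@12:L b5@13:R b4@14:L b1@16:L b2@17:R]
Beat 12 (L): throw ball3 h=8 -> lands@20:L; in-air after throw: [b5@13:R b4@14:L b1@16:L b2@17:R b3@20:L]
Beat 13 (R): throw ball5 h=2 -> lands@15:R; in-air after throw: [b4@14:L b5@15:R b1@16:L b2@17:R b3@20:L]
Beat 14 (L): throw ball4 h=7 -> lands@21:R; in-air after throw: [b5@15:R b1@16:L b2@17:R b3@20:L b4@21:R]
Ball 4: thrown@5 h=2 -> first land @7; rethrown@7 h=7 -> second land @14

Answer: 7 14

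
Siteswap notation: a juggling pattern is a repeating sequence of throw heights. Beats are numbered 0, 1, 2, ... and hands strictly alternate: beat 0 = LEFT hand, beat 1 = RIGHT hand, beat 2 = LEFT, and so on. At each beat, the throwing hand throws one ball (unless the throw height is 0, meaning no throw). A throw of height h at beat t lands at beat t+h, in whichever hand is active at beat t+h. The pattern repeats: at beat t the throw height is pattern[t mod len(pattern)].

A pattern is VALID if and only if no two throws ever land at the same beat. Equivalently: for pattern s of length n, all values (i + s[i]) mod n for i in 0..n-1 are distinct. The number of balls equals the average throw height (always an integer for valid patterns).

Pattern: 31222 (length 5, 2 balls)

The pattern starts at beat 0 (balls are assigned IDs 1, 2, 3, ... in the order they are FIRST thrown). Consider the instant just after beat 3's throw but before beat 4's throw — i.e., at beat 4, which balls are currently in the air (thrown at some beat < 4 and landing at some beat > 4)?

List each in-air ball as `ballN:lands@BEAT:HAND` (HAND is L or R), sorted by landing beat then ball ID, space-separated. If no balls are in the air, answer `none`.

Beat 0 (L): throw ball1 h=3 -> lands@3:R; in-air after throw: [b1@3:R]
Beat 1 (R): throw ball2 h=1 -> lands@2:L; in-air after throw: [b2@2:L b1@3:R]
Beat 2 (L): throw ball2 h=2 -> lands@4:L; in-air after throw: [b1@3:R b2@4:L]
Beat 3 (R): throw ball1 h=2 -> lands@5:R; in-air after throw: [b2@4:L b1@5:R]
Beat 4 (L): throw ball2 h=2 -> lands@6:L; in-air after throw: [b1@5:R b2@6:L]

Answer: ball1:lands@5:R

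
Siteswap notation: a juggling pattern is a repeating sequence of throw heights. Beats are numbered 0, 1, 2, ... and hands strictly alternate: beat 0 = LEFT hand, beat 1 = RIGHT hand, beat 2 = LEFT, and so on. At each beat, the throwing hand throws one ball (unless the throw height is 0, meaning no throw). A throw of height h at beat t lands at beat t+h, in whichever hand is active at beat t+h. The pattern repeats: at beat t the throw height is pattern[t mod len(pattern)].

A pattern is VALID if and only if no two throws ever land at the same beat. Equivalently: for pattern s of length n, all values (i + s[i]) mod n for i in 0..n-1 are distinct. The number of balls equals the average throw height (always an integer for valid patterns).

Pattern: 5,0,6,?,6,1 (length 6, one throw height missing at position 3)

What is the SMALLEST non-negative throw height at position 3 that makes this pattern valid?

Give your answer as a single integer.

i=0: (0 + 5) mod 6 = 5
i=1: (1 + 0) mod 6 = 1
i=2: (2 + 6) mod 6 = 2
i=3: s[i]=? (unknown)
i=4: (4 + 6) mod 6 = 4
i=5: (5 + 1) mod 6 = 0
Known residues: [0, 1, 2, 4, 5]; need a permutation of 0..5, so missing residue r = 3
Need (3 + s) mod 6 = 3; smallest s = (3 - 3) mod 6 = 0

Answer: 0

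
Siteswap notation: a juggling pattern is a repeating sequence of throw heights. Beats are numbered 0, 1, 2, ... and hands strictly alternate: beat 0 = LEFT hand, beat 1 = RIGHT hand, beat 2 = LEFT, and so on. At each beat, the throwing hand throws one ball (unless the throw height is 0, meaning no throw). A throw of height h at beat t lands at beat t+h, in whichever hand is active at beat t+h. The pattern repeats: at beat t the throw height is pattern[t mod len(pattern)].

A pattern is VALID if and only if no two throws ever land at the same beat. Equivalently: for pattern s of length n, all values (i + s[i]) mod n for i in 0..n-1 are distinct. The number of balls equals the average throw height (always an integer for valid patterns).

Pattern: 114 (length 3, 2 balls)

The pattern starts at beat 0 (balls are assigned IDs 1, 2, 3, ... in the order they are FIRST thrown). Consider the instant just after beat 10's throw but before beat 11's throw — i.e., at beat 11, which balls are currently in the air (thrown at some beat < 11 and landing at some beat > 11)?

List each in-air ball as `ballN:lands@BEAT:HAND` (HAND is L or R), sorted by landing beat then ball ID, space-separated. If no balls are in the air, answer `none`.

Beat 0 (L): throw ball1 h=1 -> lands@1:R; in-air after throw: [b1@1:R]
Beat 1 (R): throw ball1 h=1 -> lands@2:L; in-air after throw: [b1@2:L]
Beat 2 (L): throw ball1 h=4 -> lands@6:L; in-air after throw: [b1@6:L]
Beat 3 (R): throw ball2 h=1 -> lands@4:L; in-air after throw: [b2@4:L b1@6:L]
Beat 4 (L): throw ball2 h=1 -> lands@5:R; in-air after throw: [b2@5:R b1@6:L]
Beat 5 (R): throw ball2 h=4 -> lands@9:R; in-air after throw: [b1@6:L b2@9:R]
Beat 6 (L): throw ball1 h=1 -> lands@7:R; in-air after throw: [b1@7:R b2@9:R]
Beat 7 (R): throw ball1 h=1 -> lands@8:L; in-air after throw: [b1@8:L b2@9:R]
Beat 8 (L): throw ball1 h=4 -> lands@12:L; in-air after throw: [b2@9:R b1@12:L]
Beat 9 (R): throw ball2 h=1 -> lands@10:L; in-air after throw: [b2@10:L b1@12:L]
Beat 10 (L): throw ball2 h=1 -> lands@11:R; in-air after throw: [b2@11:R b1@12:L]
Beat 11 (R): throw ball2 h=4 -> lands@15:R; in-air after throw: [b1@12:L b2@15:R]

Answer: ball1:lands@12:L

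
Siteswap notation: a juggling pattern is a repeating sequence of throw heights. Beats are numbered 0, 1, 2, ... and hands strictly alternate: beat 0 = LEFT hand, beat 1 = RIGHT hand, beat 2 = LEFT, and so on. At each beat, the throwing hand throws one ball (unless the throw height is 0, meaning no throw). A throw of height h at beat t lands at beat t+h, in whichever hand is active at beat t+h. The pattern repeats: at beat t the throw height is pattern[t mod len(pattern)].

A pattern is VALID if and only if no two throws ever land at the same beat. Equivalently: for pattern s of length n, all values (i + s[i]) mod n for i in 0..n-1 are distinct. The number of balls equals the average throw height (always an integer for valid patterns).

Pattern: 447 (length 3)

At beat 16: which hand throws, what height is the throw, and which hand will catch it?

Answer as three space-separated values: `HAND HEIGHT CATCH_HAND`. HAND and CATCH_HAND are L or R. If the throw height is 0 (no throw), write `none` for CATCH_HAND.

Beat 16: 16 mod 2 = 0, so hand = L
Throw height = pattern[16 mod 3] = pattern[1] = 4
Lands at beat 16+4=20, 20 mod 2 = 0, so catch hand = L

Answer: L 4 L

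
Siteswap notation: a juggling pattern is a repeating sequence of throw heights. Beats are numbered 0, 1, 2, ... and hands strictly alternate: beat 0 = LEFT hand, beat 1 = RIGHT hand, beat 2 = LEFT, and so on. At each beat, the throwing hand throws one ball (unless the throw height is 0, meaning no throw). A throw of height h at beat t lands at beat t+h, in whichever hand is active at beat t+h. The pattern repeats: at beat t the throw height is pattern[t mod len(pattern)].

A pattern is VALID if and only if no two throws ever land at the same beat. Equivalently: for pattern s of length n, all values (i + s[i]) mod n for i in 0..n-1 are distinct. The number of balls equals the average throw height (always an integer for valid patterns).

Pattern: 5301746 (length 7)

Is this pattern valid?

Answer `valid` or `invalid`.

i=0: (i + s[i]) mod n = (0 + 5) mod 7 = 5
i=1: (i + s[i]) mod n = (1 + 3) mod 7 = 4
i=2: (i + s[i]) mod n = (2 + 0) mod 7 = 2
i=3: (i + s[i]) mod n = (3 + 1) mod 7 = 4
i=4: (i + s[i]) mod n = (4 + 7) mod 7 = 4
i=5: (i + s[i]) mod n = (5 + 4) mod 7 = 2
i=6: (i + s[i]) mod n = (6 + 6) mod 7 = 5
Residues: [5, 4, 2, 4, 4, 2, 5], distinct: False

Answer: invalid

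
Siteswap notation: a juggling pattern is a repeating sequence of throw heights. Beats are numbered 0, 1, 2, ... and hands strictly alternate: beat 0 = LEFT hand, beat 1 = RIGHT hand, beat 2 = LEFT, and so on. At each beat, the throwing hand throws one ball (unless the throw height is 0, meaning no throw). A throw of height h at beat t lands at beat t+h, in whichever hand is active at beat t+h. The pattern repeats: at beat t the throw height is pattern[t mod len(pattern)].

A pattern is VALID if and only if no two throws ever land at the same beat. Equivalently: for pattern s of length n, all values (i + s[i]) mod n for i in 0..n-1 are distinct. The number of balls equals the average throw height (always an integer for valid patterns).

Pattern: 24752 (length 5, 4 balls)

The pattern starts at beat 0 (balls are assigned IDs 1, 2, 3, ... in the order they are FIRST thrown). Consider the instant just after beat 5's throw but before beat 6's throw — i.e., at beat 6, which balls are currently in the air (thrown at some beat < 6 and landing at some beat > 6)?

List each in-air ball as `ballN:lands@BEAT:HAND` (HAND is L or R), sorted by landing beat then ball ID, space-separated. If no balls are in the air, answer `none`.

Answer: ball2:lands@7:R ball3:lands@8:L ball1:lands@9:R

Derivation:
Beat 0 (L): throw ball1 h=2 -> lands@2:L; in-air after throw: [b1@2:L]
Beat 1 (R): throw ball2 h=4 -> lands@5:R; in-air after throw: [b1@2:L b2@5:R]
Beat 2 (L): throw ball1 h=7 -> lands@9:R; in-air after throw: [b2@5:R b1@9:R]
Beat 3 (R): throw ball3 h=5 -> lands@8:L; in-air after throw: [b2@5:R b3@8:L b1@9:R]
Beat 4 (L): throw ball4 h=2 -> lands@6:L; in-air after throw: [b2@5:R b4@6:L b3@8:L b1@9:R]
Beat 5 (R): throw ball2 h=2 -> lands@7:R; in-air after throw: [b4@6:L b2@7:R b3@8:L b1@9:R]
Beat 6 (L): throw ball4 h=4 -> lands@10:L; in-air after throw: [b2@7:R b3@8:L b1@9:R b4@10:L]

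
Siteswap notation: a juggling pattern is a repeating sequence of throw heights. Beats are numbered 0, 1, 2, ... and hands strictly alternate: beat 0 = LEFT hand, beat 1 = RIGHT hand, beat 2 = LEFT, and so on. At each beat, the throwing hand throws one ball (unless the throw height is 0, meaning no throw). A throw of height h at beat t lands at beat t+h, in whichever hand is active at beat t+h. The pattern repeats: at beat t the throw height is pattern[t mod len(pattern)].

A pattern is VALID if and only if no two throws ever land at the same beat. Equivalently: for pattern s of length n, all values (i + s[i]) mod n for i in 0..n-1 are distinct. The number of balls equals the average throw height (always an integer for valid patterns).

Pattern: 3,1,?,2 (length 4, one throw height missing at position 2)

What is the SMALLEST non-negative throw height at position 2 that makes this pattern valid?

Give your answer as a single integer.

i=0: (0 + 3) mod 4 = 3
i=1: (1 + 1) mod 4 = 2
i=2: s[i]=? (unknown)
i=3: (3 + 2) mod 4 = 1
Known residues: [1, 2, 3]; need a permutation of 0..3, so missing residue r = 0
Need (2 + s) mod 4 = 0; smallest s = (0 - 2) mod 4 = 2

Answer: 2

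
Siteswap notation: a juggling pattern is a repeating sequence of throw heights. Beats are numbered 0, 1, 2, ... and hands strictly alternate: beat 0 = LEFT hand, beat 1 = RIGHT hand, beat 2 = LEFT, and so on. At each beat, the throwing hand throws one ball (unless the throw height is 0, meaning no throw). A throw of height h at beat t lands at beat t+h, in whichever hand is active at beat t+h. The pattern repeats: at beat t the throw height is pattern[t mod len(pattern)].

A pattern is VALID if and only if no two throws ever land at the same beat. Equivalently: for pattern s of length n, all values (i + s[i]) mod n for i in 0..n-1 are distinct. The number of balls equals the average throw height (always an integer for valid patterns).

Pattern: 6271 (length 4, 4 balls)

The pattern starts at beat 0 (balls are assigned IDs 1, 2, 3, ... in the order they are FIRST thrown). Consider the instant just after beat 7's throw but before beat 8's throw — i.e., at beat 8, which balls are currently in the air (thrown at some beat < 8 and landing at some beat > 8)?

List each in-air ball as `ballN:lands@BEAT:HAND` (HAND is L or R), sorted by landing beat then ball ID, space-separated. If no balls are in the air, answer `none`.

Beat 0 (L): throw ball1 h=6 -> lands@6:L; in-air after throw: [b1@6:L]
Beat 1 (R): throw ball2 h=2 -> lands@3:R; in-air after throw: [b2@3:R b1@6:L]
Beat 2 (L): throw ball3 h=7 -> lands@9:R; in-air after throw: [b2@3:R b1@6:L b3@9:R]
Beat 3 (R): throw ball2 h=1 -> lands@4:L; in-air after throw: [b2@4:L b1@6:L b3@9:R]
Beat 4 (L): throw ball2 h=6 -> lands@10:L; in-air after throw: [b1@6:L b3@9:R b2@10:L]
Beat 5 (R): throw ball4 h=2 -> lands@7:R; in-air after throw: [b1@6:L b4@7:R b3@9:R b2@10:L]
Beat 6 (L): throw ball1 h=7 -> lands@13:R; in-air after throw: [b4@7:R b3@9:R b2@10:L b1@13:R]
Beat 7 (R): throw ball4 h=1 -> lands@8:L; in-air after throw: [b4@8:L b3@9:R b2@10:L b1@13:R]
Beat 8 (L): throw ball4 h=6 -> lands@14:L; in-air after throw: [b3@9:R b2@10:L b1@13:R b4@14:L]

Answer: ball3:lands@9:R ball2:lands@10:L ball1:lands@13:R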